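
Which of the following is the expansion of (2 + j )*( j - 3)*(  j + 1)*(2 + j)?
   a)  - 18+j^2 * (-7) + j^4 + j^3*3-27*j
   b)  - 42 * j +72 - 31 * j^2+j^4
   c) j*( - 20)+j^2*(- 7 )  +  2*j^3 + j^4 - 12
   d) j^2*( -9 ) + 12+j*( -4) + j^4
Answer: c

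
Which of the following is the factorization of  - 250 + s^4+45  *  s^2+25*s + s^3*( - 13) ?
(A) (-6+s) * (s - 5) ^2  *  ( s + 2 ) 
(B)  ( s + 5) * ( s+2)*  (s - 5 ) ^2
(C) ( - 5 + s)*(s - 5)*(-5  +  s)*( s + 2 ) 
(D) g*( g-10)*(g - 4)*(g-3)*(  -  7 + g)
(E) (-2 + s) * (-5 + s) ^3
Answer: C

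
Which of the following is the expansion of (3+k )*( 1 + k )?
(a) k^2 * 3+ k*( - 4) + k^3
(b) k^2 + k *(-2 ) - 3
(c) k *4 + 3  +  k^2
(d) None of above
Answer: c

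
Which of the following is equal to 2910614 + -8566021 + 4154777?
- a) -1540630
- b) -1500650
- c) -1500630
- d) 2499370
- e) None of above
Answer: c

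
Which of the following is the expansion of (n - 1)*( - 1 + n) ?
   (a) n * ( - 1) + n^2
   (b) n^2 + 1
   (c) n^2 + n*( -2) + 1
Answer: c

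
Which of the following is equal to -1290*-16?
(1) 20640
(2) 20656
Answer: 1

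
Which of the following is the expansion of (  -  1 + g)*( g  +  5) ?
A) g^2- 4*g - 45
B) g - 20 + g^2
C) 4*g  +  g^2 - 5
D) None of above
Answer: C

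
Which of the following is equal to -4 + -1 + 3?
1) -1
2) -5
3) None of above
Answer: 3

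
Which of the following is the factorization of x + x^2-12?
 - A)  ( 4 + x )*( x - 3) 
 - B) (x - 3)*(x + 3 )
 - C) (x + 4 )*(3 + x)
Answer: A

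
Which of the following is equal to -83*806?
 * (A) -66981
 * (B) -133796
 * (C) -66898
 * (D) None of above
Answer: C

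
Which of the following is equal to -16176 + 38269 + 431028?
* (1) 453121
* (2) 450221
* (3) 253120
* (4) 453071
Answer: 1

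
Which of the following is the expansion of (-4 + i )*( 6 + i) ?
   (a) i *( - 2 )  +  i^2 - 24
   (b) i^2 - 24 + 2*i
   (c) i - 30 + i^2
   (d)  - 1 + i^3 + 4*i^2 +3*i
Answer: b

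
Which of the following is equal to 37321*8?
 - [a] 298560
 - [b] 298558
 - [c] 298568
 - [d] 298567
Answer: c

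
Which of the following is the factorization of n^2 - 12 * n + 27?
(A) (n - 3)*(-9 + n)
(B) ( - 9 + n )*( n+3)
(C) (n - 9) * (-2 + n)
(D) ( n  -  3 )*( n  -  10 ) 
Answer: A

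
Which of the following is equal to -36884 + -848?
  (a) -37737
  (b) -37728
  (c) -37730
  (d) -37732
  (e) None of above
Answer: d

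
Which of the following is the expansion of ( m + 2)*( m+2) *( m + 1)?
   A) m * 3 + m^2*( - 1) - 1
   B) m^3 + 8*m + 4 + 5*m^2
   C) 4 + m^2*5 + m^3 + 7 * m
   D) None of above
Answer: B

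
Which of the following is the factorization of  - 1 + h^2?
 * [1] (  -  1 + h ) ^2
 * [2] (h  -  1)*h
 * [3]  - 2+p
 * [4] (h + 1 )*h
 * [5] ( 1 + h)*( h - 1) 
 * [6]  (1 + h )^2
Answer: 5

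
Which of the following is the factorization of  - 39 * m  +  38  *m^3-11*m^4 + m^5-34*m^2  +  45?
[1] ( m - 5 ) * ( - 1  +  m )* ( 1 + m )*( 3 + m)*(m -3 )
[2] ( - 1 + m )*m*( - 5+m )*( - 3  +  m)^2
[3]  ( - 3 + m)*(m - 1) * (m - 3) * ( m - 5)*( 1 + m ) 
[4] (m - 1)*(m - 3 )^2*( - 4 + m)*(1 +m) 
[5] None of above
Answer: 3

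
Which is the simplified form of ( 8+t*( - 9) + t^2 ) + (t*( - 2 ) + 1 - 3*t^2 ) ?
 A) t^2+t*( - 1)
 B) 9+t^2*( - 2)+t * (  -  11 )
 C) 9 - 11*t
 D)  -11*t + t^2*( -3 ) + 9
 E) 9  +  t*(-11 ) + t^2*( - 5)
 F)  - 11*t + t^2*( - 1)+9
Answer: B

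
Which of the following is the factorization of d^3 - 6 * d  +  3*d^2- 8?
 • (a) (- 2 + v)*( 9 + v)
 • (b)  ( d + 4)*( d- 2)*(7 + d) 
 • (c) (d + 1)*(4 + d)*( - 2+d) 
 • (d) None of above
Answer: c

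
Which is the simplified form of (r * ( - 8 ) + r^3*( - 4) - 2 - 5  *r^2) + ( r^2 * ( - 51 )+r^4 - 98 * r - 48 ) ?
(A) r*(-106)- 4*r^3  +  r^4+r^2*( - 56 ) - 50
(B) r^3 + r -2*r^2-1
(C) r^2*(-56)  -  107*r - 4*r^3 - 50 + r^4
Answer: A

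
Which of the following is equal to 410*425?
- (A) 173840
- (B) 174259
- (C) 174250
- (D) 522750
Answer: C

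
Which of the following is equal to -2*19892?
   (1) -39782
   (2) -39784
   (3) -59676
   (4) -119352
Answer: 2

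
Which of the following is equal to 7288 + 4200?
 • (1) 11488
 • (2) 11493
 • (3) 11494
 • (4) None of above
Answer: 1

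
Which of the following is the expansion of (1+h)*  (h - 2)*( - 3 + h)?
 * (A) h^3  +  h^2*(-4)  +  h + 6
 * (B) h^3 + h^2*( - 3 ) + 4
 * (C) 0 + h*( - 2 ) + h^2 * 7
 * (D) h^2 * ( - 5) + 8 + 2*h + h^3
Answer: A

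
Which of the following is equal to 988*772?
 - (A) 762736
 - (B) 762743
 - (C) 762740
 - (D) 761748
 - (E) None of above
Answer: A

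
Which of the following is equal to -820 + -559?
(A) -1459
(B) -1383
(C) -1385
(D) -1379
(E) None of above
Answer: D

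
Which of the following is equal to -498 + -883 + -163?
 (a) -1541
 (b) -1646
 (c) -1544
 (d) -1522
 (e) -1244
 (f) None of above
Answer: c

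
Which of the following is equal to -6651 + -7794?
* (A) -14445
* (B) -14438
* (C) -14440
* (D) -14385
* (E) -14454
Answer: A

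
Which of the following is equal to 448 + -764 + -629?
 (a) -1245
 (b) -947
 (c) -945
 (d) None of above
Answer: c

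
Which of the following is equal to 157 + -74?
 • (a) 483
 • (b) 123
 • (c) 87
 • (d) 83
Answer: d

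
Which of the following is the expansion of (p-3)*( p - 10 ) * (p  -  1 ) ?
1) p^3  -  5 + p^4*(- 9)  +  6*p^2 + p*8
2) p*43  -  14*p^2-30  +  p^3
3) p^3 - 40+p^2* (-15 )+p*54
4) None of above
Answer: 2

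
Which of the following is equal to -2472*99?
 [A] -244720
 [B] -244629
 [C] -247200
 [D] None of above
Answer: D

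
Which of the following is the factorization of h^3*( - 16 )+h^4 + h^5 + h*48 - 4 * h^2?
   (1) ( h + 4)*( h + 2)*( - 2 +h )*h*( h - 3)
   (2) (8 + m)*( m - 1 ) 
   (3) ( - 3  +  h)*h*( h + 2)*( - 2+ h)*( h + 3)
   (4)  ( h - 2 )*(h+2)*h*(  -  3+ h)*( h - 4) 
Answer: 1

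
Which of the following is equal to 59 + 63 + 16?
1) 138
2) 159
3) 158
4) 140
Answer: 1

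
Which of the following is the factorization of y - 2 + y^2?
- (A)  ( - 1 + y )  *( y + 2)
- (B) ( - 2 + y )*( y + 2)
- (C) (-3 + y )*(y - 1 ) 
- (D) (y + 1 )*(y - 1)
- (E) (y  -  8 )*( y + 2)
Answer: A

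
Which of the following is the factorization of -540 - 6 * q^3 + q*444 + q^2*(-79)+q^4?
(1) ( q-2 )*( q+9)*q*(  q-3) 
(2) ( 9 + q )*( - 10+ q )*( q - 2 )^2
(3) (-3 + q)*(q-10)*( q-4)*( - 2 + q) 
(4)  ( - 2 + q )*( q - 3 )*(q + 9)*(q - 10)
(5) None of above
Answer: 4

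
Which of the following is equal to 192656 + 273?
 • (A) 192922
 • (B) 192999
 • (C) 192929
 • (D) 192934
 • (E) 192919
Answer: C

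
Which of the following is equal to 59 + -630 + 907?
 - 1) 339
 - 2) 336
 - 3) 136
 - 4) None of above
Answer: 2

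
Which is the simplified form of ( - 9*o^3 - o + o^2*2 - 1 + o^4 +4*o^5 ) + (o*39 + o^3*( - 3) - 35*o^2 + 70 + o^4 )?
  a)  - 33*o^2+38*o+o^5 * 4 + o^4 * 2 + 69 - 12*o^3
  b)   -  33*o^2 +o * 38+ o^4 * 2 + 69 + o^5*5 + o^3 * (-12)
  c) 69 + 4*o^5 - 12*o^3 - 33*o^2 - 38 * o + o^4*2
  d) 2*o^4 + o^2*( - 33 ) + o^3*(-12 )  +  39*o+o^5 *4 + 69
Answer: a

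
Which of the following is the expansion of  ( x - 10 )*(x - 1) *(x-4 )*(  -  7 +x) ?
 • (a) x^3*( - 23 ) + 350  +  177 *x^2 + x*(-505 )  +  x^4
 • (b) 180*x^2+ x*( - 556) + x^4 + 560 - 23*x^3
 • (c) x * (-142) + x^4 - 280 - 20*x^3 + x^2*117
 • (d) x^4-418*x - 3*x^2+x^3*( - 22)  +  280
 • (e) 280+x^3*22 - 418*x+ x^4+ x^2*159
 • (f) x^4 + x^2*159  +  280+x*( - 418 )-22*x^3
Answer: f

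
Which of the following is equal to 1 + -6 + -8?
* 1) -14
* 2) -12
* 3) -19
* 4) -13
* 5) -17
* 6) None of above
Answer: 4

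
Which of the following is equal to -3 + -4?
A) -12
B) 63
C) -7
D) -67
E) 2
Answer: C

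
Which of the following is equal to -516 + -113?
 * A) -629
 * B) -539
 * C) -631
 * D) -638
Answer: A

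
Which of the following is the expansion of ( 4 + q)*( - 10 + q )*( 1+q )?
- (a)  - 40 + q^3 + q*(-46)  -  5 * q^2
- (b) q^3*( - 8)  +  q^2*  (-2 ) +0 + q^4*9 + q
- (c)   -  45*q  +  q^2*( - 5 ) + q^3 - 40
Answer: a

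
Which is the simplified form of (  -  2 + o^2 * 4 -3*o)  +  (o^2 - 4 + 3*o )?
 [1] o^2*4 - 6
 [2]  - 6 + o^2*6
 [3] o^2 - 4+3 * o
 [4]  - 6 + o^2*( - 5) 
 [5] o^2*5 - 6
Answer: 5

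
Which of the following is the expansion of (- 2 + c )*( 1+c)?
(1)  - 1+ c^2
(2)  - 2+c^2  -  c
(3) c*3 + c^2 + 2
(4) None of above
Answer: 2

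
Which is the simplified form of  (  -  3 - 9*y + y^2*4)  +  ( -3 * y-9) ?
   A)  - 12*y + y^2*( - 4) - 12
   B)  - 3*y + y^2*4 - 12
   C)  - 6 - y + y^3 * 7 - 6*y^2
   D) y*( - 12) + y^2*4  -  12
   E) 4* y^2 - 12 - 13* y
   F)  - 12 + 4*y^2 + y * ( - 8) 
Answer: D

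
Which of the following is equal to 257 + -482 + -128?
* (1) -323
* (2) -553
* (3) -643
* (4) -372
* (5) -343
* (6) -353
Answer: 6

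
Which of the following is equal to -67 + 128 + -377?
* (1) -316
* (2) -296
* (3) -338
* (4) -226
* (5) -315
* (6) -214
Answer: 1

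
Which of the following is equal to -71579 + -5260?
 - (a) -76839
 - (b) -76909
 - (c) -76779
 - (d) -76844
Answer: a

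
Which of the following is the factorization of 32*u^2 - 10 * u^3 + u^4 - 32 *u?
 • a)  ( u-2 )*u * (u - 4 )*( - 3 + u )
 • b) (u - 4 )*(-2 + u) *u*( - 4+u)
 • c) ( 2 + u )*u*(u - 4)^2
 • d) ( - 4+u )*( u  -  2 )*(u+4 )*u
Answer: b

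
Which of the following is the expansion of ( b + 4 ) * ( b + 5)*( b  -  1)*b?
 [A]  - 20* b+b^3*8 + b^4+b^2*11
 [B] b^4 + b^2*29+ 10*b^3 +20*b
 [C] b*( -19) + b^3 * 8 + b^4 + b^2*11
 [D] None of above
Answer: A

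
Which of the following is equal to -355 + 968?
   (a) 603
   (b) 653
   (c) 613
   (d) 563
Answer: c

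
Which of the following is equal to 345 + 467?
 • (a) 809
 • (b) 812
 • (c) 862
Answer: b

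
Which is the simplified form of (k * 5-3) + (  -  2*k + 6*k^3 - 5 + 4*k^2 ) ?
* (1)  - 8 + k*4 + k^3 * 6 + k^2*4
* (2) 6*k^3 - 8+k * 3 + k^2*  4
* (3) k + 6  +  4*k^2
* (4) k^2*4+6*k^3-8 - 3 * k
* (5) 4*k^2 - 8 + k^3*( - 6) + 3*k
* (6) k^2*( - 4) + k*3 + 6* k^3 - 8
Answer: 2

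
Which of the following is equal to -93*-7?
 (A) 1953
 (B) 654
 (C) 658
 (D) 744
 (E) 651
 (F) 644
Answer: E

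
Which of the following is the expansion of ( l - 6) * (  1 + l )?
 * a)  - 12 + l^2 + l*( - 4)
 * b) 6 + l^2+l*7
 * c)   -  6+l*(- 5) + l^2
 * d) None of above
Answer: c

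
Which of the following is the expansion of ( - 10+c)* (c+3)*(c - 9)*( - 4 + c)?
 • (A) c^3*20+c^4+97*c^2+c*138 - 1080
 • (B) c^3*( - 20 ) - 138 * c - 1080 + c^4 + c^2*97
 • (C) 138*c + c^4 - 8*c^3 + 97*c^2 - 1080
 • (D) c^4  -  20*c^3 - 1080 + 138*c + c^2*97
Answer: D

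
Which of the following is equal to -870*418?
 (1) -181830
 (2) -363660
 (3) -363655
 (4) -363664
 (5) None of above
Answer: 2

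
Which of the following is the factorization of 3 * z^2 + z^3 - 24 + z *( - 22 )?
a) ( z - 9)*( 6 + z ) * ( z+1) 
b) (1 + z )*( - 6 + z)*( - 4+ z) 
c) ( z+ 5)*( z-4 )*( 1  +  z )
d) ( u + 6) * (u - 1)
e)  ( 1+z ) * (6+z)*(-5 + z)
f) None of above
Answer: f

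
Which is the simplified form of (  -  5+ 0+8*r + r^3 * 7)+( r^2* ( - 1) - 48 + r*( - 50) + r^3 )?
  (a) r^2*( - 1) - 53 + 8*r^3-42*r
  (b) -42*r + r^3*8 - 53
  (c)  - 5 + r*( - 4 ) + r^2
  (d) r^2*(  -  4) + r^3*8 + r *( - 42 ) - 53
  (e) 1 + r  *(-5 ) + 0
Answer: a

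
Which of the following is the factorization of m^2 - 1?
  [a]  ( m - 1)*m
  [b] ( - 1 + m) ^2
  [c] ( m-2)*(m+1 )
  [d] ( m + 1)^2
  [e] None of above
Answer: e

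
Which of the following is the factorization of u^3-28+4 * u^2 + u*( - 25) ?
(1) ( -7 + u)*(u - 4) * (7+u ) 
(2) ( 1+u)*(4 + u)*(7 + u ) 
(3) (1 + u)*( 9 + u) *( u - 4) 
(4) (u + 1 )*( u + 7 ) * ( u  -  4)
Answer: 4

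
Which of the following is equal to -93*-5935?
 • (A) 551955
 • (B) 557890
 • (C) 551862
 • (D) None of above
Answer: A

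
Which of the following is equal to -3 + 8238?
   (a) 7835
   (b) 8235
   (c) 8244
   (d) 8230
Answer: b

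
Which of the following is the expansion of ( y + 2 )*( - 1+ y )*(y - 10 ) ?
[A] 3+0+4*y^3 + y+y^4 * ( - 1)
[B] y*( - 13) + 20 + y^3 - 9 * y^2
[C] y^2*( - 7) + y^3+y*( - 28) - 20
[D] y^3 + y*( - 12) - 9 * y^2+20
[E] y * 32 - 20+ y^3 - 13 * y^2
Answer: D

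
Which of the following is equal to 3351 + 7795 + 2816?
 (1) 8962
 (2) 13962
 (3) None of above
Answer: 2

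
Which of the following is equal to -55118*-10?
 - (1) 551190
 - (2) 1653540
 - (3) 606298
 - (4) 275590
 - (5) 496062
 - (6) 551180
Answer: 6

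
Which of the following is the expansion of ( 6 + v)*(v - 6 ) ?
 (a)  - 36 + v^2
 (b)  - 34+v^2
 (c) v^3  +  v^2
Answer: a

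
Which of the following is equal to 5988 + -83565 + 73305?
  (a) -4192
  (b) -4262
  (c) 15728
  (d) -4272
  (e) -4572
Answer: d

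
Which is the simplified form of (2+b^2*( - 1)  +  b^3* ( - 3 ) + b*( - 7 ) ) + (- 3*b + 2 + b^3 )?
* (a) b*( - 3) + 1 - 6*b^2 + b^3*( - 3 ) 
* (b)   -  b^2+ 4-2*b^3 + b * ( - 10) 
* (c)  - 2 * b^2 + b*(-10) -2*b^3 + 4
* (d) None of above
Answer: b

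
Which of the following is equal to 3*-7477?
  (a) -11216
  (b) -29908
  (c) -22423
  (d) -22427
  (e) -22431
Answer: e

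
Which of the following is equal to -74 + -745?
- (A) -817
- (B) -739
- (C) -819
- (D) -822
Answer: C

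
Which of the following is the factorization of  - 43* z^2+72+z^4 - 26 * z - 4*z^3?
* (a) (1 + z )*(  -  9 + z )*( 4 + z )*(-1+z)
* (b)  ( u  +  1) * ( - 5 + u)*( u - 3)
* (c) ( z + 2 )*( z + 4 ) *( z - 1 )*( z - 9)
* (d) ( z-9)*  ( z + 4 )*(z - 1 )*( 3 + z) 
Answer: c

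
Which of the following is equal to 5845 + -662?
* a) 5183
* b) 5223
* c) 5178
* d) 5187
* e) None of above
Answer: a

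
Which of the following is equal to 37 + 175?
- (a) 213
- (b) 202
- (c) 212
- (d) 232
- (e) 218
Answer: c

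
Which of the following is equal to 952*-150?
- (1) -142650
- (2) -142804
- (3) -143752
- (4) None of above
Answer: 4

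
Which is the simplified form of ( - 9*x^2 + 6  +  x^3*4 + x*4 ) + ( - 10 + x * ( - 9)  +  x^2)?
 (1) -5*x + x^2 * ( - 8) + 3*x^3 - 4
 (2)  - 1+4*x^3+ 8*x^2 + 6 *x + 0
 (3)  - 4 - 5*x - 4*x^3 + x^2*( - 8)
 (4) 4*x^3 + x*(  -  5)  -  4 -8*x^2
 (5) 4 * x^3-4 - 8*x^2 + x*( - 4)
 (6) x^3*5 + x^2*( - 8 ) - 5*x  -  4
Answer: 4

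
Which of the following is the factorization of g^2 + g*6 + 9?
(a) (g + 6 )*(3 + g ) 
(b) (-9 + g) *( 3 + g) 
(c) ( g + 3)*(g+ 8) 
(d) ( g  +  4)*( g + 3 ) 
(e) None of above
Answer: e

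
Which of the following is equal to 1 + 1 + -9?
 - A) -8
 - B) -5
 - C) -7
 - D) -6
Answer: C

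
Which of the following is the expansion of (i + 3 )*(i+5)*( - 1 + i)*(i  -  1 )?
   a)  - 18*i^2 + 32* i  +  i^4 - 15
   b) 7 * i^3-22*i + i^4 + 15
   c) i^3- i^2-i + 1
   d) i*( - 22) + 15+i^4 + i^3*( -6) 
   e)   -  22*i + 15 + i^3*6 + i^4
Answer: e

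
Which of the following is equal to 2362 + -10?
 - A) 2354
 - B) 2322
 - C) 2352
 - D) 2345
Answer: C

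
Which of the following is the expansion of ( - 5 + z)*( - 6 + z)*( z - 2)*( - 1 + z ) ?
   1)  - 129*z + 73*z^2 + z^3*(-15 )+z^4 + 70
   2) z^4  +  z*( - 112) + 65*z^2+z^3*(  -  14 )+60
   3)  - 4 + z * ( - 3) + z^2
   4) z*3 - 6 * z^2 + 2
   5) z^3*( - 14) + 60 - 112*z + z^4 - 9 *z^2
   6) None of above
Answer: 2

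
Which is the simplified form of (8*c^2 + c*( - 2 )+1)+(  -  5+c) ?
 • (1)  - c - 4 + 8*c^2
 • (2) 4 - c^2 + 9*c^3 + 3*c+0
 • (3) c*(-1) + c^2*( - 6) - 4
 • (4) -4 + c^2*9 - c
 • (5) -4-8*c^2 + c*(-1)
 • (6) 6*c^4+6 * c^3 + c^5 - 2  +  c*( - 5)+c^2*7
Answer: 1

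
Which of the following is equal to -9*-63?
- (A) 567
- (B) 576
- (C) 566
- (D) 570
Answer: A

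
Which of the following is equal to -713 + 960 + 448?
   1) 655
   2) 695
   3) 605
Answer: 2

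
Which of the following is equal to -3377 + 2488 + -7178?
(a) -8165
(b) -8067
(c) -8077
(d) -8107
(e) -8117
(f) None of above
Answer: b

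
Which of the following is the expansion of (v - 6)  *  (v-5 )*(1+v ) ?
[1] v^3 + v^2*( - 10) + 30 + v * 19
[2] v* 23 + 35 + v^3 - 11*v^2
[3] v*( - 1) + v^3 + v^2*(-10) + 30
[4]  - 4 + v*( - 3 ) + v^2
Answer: 1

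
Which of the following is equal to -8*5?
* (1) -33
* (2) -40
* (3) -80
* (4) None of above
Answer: 2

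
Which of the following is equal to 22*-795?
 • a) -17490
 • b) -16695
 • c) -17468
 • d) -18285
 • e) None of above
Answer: a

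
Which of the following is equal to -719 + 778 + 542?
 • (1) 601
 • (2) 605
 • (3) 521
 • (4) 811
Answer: 1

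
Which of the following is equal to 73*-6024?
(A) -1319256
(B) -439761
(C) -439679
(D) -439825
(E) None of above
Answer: E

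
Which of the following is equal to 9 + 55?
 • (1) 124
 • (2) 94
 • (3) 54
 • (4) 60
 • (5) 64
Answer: 5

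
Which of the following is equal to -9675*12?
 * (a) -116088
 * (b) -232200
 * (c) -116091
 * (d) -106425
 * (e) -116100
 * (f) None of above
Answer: e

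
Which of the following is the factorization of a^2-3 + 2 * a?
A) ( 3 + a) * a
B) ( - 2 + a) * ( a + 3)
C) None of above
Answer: C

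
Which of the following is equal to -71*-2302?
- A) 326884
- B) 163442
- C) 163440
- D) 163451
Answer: B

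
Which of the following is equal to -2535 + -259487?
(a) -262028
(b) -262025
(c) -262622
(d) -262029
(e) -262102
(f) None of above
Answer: f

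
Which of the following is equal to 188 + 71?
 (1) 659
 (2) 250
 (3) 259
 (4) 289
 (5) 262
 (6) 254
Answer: 3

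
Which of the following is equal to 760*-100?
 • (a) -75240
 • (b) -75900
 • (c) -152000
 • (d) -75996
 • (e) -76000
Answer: e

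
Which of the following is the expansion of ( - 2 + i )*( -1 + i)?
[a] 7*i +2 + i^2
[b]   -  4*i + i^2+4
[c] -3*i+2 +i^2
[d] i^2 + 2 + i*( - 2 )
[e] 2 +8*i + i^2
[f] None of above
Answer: c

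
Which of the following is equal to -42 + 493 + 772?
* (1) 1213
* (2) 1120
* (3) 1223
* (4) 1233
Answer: 3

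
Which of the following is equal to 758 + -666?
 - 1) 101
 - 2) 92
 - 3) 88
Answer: 2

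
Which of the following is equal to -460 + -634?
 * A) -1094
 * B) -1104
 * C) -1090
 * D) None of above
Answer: A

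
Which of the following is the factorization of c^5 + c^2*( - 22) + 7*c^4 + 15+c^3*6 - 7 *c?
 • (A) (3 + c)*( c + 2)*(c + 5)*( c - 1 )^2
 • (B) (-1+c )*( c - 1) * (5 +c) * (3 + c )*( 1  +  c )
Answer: B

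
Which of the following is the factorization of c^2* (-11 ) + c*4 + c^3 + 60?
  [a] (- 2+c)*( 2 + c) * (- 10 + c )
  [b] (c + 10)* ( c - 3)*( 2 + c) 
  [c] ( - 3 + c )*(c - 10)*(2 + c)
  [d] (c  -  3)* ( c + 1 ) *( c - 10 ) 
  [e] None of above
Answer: c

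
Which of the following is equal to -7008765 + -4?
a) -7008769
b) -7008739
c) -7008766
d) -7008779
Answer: a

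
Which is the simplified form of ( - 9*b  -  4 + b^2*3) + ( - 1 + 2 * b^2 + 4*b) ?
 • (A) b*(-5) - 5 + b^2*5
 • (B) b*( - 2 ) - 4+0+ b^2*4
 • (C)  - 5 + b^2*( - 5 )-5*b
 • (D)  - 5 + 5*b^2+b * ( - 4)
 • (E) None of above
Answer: A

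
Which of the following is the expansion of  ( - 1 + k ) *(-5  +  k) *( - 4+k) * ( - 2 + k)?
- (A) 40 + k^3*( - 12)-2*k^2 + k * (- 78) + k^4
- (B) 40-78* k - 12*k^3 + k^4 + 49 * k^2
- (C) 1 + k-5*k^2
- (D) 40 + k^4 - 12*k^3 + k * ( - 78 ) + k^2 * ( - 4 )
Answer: B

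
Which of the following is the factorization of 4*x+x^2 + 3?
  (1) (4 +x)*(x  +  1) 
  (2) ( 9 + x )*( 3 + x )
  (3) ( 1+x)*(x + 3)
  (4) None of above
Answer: 3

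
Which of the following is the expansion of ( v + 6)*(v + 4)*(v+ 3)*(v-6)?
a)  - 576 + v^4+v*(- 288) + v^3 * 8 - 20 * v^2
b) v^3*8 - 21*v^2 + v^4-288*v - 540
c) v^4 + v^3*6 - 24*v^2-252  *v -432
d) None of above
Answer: d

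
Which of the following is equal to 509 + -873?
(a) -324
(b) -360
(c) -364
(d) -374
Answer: c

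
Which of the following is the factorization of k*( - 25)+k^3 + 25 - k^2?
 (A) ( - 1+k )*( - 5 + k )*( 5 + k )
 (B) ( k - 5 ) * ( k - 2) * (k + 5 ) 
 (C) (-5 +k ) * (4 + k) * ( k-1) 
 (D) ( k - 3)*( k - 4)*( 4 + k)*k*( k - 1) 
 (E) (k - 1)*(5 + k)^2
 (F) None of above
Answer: A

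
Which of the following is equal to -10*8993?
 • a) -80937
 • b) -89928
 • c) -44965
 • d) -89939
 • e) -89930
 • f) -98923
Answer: e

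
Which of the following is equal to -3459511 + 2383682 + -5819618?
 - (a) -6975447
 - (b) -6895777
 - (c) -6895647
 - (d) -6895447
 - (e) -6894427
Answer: d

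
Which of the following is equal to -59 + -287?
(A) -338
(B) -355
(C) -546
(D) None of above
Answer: D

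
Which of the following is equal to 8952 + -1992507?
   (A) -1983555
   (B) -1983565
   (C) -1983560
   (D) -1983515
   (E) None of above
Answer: A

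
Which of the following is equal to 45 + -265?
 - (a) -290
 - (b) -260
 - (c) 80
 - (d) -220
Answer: d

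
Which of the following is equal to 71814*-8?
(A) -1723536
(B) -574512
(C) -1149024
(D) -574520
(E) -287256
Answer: B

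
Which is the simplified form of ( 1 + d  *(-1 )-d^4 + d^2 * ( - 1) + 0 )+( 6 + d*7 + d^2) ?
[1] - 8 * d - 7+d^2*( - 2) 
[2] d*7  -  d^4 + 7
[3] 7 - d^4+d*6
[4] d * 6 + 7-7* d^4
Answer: 3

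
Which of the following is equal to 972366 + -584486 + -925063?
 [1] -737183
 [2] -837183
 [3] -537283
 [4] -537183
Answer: 4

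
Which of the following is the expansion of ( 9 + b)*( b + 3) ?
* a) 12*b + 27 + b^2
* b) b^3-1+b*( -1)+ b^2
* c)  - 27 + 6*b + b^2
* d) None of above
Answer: a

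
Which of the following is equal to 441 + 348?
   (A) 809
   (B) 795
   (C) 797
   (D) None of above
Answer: D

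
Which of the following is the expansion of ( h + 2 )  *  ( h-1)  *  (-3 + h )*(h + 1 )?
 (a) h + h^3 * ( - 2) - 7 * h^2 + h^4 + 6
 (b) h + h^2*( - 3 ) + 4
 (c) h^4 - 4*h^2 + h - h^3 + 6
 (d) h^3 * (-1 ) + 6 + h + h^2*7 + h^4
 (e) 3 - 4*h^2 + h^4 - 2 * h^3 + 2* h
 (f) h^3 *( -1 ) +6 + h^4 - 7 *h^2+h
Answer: f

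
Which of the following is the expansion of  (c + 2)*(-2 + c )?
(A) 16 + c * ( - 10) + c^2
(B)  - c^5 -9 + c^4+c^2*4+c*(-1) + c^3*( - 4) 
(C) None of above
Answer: C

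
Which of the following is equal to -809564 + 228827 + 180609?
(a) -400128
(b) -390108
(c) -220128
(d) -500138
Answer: a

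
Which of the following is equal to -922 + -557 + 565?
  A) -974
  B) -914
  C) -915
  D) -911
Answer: B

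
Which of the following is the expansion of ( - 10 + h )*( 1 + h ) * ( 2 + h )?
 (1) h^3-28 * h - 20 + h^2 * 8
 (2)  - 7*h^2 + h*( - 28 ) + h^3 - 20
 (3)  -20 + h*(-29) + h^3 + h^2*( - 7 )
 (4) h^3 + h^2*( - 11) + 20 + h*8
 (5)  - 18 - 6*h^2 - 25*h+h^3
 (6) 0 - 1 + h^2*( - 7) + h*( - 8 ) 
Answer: 2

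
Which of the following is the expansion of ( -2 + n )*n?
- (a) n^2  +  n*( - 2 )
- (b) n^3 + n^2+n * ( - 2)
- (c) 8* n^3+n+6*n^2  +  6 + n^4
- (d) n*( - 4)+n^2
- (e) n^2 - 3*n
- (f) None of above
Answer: a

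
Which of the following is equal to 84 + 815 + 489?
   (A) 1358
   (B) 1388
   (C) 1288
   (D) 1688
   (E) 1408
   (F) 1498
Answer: B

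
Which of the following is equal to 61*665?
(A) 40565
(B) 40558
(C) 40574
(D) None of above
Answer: A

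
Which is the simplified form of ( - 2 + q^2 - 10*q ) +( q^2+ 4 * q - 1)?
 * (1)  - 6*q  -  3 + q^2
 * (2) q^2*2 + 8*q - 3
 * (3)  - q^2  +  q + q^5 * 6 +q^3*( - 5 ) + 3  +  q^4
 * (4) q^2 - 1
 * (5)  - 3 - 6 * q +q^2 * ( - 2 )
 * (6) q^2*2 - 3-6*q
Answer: 6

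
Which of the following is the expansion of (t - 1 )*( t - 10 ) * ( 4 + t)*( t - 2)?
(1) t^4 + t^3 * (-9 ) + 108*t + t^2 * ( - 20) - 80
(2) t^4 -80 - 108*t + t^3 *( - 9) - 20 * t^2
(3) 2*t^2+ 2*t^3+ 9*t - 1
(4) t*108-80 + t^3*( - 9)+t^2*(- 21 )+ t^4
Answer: 1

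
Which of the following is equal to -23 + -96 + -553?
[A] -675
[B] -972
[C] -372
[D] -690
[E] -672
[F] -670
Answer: E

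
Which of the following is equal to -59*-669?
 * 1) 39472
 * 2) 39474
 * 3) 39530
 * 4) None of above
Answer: 4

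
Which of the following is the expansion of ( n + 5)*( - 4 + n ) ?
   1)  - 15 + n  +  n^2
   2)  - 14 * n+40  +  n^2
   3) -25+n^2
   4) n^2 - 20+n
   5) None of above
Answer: 4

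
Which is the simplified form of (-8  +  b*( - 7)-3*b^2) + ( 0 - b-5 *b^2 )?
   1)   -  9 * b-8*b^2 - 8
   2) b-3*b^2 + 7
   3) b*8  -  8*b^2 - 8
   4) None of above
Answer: 4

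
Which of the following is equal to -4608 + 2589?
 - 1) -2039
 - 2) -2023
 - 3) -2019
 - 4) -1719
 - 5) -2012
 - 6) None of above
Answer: 3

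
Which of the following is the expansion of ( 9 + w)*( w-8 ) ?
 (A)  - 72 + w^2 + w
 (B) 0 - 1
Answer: A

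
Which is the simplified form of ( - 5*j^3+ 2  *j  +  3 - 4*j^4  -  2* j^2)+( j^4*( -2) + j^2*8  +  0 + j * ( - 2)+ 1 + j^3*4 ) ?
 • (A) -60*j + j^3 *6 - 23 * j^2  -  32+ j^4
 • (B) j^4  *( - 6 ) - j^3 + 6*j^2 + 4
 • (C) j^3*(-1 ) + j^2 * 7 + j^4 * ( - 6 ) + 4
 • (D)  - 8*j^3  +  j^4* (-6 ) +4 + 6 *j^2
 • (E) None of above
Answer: B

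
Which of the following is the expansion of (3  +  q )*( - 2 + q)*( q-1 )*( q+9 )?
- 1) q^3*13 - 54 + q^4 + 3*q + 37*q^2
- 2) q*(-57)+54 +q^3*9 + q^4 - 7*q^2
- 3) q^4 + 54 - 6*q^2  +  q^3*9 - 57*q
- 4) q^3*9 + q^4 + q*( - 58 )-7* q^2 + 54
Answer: 2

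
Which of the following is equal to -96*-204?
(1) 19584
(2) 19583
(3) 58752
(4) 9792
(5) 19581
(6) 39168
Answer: 1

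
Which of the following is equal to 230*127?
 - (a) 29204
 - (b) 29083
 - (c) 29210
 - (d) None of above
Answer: c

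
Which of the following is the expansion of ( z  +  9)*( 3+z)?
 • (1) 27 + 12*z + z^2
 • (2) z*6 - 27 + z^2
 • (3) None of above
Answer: 1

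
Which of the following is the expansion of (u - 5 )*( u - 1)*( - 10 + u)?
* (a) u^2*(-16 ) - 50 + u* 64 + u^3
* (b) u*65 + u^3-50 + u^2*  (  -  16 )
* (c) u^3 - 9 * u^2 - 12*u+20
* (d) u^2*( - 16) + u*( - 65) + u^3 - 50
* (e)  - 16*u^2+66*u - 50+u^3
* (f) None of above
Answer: b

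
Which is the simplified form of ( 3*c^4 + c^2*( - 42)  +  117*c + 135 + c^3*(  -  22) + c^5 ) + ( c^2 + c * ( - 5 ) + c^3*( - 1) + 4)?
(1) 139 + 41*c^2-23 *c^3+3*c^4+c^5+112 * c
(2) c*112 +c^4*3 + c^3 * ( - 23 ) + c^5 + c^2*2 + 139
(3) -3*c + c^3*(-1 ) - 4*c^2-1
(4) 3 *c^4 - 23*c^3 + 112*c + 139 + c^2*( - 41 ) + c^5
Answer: 4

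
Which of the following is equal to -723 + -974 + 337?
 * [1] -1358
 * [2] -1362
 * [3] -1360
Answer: 3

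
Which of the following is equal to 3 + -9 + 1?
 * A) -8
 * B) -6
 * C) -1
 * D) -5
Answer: D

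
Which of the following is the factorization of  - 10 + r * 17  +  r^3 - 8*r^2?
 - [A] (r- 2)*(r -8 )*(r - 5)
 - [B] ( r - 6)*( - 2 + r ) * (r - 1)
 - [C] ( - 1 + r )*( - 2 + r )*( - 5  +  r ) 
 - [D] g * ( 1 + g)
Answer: C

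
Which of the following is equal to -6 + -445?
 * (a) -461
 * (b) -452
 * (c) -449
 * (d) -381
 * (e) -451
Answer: e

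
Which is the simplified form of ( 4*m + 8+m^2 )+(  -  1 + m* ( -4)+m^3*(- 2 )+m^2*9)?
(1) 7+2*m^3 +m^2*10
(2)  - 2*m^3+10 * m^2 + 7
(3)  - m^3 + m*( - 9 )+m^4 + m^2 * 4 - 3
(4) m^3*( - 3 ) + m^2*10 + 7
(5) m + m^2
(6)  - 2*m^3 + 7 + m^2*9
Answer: 2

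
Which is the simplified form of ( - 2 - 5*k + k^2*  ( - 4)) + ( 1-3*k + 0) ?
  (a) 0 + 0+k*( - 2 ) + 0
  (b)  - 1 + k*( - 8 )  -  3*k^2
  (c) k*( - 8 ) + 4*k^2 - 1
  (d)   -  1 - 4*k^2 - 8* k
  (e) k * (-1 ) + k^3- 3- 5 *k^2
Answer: d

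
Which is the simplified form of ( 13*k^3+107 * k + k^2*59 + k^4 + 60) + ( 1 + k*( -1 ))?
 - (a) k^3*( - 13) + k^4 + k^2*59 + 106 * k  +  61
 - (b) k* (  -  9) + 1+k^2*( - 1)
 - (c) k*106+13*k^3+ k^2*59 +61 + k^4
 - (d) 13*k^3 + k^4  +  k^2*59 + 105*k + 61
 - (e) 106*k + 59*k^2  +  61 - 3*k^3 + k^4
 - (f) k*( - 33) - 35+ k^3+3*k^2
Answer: c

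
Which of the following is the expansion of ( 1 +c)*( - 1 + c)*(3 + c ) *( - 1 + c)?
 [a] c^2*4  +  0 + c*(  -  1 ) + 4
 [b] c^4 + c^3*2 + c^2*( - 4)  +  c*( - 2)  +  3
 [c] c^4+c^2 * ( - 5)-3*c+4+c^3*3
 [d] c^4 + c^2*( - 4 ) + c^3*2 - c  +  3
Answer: b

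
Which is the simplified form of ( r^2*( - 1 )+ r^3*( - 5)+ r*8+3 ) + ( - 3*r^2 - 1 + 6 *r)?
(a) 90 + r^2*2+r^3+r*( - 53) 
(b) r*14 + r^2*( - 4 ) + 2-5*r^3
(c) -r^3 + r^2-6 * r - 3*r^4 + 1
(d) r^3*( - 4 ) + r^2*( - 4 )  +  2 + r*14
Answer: b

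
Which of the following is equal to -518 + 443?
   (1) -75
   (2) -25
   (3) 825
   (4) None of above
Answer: 1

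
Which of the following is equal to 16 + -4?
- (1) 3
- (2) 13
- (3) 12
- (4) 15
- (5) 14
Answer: 3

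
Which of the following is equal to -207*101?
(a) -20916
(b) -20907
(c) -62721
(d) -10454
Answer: b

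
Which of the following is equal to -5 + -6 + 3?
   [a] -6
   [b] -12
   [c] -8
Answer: c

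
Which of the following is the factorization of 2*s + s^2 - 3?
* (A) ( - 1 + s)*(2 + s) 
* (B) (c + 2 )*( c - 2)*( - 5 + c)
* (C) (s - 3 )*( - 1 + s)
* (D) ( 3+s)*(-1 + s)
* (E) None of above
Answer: D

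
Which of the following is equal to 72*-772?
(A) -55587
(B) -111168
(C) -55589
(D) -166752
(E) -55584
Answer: E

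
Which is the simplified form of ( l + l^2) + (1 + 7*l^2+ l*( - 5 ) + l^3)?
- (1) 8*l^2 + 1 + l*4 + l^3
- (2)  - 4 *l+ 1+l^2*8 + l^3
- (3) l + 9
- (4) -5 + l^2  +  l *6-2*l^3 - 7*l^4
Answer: 2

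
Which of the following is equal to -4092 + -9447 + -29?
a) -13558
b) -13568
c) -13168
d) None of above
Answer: b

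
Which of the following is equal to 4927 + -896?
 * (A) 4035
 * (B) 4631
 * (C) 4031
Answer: C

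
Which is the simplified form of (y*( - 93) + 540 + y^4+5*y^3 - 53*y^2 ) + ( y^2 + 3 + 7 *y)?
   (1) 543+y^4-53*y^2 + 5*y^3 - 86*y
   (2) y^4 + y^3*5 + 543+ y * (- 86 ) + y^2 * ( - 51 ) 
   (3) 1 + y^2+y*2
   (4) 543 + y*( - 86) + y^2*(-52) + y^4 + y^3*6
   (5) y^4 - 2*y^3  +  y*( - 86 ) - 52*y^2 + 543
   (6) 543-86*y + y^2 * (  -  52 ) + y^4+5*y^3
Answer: 6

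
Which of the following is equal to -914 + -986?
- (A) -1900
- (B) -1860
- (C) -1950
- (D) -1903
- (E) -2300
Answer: A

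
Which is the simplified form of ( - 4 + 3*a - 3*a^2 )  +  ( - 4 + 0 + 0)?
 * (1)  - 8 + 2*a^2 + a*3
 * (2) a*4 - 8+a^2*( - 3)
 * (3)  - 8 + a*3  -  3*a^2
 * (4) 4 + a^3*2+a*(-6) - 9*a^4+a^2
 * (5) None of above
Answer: 3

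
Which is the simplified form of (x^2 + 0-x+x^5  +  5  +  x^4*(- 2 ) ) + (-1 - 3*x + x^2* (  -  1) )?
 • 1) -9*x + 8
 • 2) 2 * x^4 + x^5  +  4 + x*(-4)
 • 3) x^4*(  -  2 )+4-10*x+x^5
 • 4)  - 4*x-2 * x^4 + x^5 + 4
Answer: 4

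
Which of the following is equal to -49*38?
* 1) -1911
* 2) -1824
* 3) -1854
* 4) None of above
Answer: 4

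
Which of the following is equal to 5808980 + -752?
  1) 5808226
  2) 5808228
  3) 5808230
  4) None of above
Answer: 2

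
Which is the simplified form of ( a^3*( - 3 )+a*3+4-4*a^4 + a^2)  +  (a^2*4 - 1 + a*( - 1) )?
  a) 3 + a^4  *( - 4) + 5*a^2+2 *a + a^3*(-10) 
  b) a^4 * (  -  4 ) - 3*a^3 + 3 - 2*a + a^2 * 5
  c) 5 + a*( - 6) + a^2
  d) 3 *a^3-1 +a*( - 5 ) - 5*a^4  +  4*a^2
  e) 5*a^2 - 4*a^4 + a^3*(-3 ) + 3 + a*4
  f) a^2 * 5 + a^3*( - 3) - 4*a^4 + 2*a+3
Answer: f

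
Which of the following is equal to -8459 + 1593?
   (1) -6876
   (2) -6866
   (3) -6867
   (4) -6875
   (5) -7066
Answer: 2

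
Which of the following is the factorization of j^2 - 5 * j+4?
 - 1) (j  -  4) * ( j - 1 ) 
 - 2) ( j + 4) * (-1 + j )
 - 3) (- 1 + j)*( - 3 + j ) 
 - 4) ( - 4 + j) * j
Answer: 1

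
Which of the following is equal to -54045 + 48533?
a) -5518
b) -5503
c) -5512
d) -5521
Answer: c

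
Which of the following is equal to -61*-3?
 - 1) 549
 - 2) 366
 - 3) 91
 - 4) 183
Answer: 4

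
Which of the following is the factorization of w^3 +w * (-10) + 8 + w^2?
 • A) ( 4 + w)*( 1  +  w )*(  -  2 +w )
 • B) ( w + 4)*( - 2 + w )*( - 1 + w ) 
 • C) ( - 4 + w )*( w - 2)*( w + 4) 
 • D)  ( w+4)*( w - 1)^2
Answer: B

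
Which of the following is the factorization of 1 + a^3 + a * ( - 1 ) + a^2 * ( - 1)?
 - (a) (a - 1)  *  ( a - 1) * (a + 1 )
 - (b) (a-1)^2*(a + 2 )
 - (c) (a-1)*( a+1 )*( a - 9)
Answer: a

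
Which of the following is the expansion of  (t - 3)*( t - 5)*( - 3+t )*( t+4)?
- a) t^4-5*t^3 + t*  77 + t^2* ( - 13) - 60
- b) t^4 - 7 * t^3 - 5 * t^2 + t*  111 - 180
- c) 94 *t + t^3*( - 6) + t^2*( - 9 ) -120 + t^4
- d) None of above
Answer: b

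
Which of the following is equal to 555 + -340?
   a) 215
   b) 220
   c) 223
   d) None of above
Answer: a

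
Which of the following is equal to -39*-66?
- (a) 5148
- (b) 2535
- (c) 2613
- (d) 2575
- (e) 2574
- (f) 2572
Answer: e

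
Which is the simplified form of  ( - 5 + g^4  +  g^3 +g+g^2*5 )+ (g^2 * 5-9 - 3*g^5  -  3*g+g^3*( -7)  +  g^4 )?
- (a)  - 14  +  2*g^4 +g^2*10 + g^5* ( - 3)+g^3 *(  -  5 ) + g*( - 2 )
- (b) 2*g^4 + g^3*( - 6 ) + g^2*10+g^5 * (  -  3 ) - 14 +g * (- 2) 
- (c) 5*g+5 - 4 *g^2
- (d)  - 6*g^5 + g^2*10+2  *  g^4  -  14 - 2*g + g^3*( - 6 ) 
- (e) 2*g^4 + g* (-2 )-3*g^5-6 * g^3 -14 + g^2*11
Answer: b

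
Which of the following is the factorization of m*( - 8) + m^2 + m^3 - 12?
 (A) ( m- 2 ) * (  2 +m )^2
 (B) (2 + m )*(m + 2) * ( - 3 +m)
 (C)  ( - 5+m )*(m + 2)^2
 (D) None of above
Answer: B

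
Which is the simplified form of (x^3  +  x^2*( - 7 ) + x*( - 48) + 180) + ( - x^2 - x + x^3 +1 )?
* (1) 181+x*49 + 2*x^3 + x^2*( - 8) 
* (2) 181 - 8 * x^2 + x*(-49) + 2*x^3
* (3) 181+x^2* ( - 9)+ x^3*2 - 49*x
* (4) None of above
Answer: 2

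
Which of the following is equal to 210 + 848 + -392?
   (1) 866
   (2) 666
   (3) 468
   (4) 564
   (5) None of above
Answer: 2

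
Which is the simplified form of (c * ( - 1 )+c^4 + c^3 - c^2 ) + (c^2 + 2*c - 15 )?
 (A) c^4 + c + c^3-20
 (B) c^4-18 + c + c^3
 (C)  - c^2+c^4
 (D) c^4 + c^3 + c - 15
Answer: D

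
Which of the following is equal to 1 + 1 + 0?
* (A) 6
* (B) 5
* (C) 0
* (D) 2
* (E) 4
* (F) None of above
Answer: D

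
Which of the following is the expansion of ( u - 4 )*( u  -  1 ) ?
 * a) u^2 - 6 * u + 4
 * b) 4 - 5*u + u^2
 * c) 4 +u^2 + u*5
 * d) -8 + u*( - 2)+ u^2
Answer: b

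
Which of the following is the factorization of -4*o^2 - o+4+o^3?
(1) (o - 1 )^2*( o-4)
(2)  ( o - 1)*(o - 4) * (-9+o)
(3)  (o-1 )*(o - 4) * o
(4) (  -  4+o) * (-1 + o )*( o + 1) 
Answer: 4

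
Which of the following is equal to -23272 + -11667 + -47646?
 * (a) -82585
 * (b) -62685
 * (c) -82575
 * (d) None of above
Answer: a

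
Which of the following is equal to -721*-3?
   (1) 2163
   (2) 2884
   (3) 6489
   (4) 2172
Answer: 1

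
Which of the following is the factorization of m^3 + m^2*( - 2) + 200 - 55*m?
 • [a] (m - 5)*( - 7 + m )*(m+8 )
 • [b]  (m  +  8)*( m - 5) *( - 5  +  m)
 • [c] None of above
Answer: b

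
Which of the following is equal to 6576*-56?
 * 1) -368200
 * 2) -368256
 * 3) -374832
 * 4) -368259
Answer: 2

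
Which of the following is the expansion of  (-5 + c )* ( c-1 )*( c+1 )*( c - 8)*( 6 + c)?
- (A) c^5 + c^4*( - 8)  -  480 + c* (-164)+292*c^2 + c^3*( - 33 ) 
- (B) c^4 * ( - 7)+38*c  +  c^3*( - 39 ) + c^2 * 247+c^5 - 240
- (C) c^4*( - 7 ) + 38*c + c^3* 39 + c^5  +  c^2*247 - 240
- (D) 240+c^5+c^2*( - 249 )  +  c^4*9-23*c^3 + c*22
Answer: B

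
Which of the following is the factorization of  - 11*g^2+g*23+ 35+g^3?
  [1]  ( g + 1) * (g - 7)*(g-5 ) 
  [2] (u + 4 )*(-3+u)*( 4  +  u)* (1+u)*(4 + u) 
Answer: 1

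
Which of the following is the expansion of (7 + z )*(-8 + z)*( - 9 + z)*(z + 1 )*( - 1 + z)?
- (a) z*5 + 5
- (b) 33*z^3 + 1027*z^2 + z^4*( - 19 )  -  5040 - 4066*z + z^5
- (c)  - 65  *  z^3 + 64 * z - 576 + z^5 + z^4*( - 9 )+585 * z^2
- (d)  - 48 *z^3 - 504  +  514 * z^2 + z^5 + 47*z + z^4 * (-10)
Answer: d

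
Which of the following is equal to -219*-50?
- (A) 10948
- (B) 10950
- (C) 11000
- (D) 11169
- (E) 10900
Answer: B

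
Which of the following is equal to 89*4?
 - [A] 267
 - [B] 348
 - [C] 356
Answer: C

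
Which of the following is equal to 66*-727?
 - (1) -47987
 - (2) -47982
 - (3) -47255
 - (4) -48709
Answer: 2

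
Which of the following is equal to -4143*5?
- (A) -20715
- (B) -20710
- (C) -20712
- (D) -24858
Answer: A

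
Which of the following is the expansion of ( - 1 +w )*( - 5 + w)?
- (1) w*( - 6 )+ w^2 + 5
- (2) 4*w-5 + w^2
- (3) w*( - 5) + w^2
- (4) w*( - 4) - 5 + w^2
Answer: 1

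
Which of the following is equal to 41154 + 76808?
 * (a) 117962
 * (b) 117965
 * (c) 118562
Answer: a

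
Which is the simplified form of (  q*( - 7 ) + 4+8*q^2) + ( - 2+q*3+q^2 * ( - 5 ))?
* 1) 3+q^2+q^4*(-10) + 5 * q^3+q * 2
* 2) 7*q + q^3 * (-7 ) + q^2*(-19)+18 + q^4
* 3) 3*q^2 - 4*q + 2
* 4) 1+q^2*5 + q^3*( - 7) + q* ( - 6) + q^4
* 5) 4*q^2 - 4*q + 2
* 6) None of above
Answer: 3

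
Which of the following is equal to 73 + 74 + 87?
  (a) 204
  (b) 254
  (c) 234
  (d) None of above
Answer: c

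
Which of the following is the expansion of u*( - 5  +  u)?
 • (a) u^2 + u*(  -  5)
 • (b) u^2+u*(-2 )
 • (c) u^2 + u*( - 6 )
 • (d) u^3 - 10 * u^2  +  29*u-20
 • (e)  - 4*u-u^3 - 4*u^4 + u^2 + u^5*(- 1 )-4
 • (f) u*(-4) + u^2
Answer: a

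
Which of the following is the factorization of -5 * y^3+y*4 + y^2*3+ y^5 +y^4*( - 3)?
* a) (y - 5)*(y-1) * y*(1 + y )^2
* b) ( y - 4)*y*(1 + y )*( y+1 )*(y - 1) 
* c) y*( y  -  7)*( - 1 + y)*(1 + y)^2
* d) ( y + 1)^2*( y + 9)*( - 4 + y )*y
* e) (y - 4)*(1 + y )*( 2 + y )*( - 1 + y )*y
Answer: b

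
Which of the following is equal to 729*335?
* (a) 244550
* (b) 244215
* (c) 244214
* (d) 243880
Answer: b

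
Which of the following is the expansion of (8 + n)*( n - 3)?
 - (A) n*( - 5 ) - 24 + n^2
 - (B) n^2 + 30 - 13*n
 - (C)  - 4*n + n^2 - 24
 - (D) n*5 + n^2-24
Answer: D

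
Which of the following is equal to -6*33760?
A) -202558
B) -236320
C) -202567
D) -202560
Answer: D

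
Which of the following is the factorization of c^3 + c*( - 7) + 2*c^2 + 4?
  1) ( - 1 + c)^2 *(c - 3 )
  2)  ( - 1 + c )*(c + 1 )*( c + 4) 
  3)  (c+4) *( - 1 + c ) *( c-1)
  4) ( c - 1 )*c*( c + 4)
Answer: 3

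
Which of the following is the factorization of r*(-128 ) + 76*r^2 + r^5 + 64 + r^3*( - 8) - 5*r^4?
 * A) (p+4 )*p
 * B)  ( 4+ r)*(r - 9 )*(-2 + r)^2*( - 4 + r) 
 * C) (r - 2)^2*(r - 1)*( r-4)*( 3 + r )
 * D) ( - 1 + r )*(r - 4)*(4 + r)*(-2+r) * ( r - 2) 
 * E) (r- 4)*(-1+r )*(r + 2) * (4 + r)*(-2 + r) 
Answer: D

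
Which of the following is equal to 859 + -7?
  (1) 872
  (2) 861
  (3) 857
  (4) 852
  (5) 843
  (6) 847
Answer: 4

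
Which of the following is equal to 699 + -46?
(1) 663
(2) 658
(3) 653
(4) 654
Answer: 3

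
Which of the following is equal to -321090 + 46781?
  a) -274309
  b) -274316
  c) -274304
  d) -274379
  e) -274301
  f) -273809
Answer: a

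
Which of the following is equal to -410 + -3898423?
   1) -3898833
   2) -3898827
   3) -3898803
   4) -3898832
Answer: 1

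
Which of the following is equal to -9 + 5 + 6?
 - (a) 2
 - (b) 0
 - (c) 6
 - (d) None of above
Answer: a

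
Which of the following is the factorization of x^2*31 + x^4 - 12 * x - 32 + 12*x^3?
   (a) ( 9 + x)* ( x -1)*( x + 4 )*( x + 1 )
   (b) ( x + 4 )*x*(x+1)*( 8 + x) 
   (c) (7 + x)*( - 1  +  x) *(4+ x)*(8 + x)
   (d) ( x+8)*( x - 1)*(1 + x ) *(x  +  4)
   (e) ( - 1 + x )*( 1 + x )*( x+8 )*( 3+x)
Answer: d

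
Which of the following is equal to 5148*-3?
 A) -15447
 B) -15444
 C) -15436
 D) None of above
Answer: B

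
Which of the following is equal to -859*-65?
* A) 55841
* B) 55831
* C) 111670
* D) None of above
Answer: D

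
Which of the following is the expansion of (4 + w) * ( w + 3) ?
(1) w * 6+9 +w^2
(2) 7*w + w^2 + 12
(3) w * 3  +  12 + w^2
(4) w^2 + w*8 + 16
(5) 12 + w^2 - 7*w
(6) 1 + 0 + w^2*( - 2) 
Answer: 2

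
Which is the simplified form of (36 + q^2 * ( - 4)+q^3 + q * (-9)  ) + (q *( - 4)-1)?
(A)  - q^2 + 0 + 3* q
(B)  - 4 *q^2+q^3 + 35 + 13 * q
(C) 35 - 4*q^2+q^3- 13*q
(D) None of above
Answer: C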